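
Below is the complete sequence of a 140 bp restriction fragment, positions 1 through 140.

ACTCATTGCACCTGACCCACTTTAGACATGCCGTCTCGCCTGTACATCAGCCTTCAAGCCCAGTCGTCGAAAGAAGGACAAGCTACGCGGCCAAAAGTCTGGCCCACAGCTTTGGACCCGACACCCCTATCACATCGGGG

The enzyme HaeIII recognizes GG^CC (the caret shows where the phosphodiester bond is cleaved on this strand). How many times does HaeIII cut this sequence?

GGCC occurs starting at positions 89, 101.
HaeIII cuts at 2 sites.

2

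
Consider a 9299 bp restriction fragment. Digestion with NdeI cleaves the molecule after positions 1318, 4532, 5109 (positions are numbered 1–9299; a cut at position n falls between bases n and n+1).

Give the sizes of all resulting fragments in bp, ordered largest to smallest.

4190, 3214, 1318, 577 bp

Linear molecule, 3 cuts → 4 fragments:
  1318 − 0 = 1318 bp
  4532 − 1318 = 3214 bp
  5109 − 4532 = 577 bp
  9299 − 5109 = 4190 bp
Sorted largest to smallest: 4190, 3214, 1318, 577 bp.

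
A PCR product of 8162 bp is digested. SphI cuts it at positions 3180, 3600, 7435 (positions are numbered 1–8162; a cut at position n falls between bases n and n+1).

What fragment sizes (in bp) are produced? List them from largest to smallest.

Linear molecule, 3 cuts → 4 fragments:
  3180 − 0 = 3180 bp
  3600 − 3180 = 420 bp
  7435 − 3600 = 3835 bp
  8162 − 7435 = 727 bp
Sorted largest to smallest: 3835, 3180, 727, 420 bp.

3835, 3180, 727, 420 bp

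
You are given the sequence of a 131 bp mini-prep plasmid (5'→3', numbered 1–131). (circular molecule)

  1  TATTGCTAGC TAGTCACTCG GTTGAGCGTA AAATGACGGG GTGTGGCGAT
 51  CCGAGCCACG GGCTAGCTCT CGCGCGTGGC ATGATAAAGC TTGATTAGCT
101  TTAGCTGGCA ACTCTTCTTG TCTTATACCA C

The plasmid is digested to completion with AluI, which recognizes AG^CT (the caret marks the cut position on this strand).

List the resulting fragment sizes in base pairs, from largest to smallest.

AluI sites (AGCT) start at positions 8, 65, 88, 97, 103.
AluI cuts after base 2 of each site, so after positions 9, 66, 89, 98, 104.
Circular molecule, 5 cuts → 5 fragments:
  10–66 → 57 bp
  67–89 → 23 bp
  90–98 → 9 bp
  99–104 → 6 bp
  105–131 then 1–9 → 27 + 9 = 36 bp
Sorted largest to smallest: 57, 36, 23, 9, 6 bp.

57, 36, 23, 9, 6 bp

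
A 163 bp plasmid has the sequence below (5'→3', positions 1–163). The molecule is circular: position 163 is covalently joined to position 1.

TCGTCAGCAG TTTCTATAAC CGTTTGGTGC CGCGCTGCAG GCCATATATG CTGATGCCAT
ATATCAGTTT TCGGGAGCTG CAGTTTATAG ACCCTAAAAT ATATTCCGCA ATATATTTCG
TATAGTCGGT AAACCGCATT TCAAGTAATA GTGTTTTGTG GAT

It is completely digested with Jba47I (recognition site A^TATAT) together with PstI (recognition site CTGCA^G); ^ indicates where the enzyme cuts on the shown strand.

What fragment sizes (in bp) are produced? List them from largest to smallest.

Jba47I sites (ATATAT) start at positions 44, 59, 99, 111.
Jba47I cuts after the first base of each site, so after positions 44, 59, 99, 111.
PstI sites (CTGCAG) start at positions 35, 78.
PstI cuts after base 5 of each site (before the last base), so after positions 39, 82.
Combined cut positions: 39, 44, 59, 82, 99, 111.
Circular molecule, 6 cuts → 6 fragments:
  40–44 → 5 bp
  45–59 → 15 bp
  60–82 → 23 bp
  83–99 → 17 bp
  100–111 → 12 bp
  112–163 then 1–39 → 52 + 39 = 91 bp
Sorted largest to smallest: 91, 23, 17, 15, 12, 5 bp.

91, 23, 17, 15, 12, 5 bp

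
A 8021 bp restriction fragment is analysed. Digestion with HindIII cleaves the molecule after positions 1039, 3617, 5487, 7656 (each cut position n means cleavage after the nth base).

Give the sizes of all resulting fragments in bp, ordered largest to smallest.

Linear molecule, 4 cuts → 5 fragments:
  1039 − 0 = 1039 bp
  3617 − 1039 = 2578 bp
  5487 − 3617 = 1870 bp
  7656 − 5487 = 2169 bp
  8021 − 7656 = 365 bp
Sorted largest to smallest: 2578, 2169, 1870, 1039, 365 bp.

2578, 2169, 1870, 1039, 365 bp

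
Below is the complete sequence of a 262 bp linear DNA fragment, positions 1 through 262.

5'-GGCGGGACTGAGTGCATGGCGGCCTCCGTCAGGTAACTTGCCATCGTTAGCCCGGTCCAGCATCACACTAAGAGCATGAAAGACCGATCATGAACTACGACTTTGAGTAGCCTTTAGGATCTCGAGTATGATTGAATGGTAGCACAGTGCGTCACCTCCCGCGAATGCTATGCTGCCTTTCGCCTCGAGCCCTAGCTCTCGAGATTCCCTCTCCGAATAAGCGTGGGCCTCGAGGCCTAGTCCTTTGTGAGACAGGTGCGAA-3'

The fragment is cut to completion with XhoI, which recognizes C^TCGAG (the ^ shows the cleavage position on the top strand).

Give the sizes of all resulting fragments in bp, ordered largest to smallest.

121, 63, 33, 31, 14 bp

XhoI sites (CTCGAG) start at positions 121, 184, 198, 229.
XhoI cuts after the first base of each site, so after positions 121, 184, 198, 229.
Linear molecule, 4 cuts → 5 fragments:
  1–121 → 121 bp
  122–184 → 63 bp
  185–198 → 14 bp
  199–229 → 31 bp
  230–262 → 33 bp
Sorted largest to smallest: 121, 63, 33, 31, 14 bp.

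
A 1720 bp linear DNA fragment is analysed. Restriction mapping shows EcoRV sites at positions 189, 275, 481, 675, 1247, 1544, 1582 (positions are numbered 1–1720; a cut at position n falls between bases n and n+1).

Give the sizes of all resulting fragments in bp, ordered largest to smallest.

572, 297, 206, 194, 189, 138, 86, 38 bp

Linear molecule, 7 cuts → 8 fragments:
  189 − 0 = 189 bp
  275 − 189 = 86 bp
  481 − 275 = 206 bp
  675 − 481 = 194 bp
  1247 − 675 = 572 bp
  1544 − 1247 = 297 bp
  1582 − 1544 = 38 bp
  1720 − 1582 = 138 bp
Sorted largest to smallest: 572, 297, 206, 194, 189, 138, 86, 38 bp.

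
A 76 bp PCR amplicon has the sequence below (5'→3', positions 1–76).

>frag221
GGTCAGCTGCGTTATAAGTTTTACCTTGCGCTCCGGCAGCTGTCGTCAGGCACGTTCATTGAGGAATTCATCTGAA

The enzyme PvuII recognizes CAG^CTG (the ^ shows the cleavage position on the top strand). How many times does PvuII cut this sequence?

2

CAGCTG occurs starting at positions 4, 37.
PvuII cuts at 2 sites.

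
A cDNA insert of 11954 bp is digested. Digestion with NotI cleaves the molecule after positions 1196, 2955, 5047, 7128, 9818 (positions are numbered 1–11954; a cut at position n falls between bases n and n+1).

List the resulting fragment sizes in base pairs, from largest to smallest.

2690, 2136, 2092, 2081, 1759, 1196 bp

Linear molecule, 5 cuts → 6 fragments:
  1196 − 0 = 1196 bp
  2955 − 1196 = 1759 bp
  5047 − 2955 = 2092 bp
  7128 − 5047 = 2081 bp
  9818 − 7128 = 2690 bp
  11954 − 9818 = 2136 bp
Sorted largest to smallest: 2690, 2136, 2092, 2081, 1759, 1196 bp.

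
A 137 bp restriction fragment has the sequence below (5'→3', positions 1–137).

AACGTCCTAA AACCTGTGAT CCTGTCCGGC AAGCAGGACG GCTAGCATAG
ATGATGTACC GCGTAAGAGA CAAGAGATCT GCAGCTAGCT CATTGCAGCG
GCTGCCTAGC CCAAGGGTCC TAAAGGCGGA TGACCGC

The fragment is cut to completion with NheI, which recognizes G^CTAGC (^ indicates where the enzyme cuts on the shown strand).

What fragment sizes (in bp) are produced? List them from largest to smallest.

NheI sites (GCTAGC) start at positions 41, 84.
NheI cuts after the first base of each site, so after positions 41, 84.
Linear molecule, 2 cuts → 3 fragments:
  1–41 → 41 bp
  42–84 → 43 bp
  85–137 → 53 bp
Sorted largest to smallest: 53, 43, 41 bp.

53, 43, 41 bp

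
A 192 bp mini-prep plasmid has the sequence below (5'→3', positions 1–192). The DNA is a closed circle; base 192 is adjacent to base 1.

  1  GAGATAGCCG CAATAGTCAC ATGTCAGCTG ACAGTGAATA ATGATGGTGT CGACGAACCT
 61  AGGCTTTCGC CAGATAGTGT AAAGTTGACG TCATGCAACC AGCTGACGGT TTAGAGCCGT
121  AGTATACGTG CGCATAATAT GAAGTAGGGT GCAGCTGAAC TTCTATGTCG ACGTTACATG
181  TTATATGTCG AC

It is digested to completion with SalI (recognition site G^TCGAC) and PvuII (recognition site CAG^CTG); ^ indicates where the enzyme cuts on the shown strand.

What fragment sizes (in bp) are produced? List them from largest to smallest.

53, 52, 32, 22, 20, 13 bp

SalI sites (GTCGAC) start at positions 49, 167, 187.
SalI cuts after the first base of each site, so after positions 49, 167, 187.
PvuII sites (CAGCTG) start at positions 25, 100, 152.
PvuII cuts after base 3 of each site, so after positions 27, 102, 154.
Combined cut positions: 27, 49, 102, 154, 167, 187.
Circular molecule, 6 cuts → 6 fragments:
  28–49 → 22 bp
  50–102 → 53 bp
  103–154 → 52 bp
  155–167 → 13 bp
  168–187 → 20 bp
  188–192 then 1–27 → 5 + 27 = 32 bp
Sorted largest to smallest: 53, 52, 32, 22, 20, 13 bp.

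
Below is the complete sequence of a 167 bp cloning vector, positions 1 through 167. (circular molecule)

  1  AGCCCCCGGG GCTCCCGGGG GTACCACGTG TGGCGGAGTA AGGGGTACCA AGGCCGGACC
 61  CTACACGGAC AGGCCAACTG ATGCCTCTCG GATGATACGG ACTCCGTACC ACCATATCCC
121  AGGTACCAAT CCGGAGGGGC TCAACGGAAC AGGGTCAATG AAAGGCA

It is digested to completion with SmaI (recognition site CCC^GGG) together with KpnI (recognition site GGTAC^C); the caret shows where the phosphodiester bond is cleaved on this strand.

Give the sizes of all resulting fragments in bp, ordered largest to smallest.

78, 48, 24, 9, 8 bp

SmaI sites (CCCGGG) start at positions 5, 14.
SmaI cuts after base 3 of each site, so after positions 7, 16.
KpnI sites (GGTACC) start at positions 20, 44, 122.
KpnI cuts after base 5 of each site (before the last base), so after positions 24, 48, 126.
Combined cut positions: 7, 16, 24, 48, 126.
Circular molecule, 5 cuts → 5 fragments:
  8–16 → 9 bp
  17–24 → 8 bp
  25–48 → 24 bp
  49–126 → 78 bp
  127–167 then 1–7 → 41 + 7 = 48 bp
Sorted largest to smallest: 78, 48, 24, 9, 8 bp.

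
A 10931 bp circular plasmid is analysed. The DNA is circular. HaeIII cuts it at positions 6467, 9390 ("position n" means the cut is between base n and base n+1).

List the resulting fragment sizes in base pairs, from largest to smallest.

Circular molecule, 2 cuts → 2 fragments:
  9390 − 6467 = 2923 bp
  wrap: 10931 − 9390 + 6467 = 8008 bp
Sorted largest to smallest: 8008, 2923 bp.

8008, 2923 bp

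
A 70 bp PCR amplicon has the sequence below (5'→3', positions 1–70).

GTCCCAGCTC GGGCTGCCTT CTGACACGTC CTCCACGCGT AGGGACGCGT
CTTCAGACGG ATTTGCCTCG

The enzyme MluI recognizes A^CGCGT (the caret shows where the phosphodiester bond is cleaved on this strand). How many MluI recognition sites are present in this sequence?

2

ACGCGT occurs starting at positions 35, 45.
MluI cuts at 2 sites.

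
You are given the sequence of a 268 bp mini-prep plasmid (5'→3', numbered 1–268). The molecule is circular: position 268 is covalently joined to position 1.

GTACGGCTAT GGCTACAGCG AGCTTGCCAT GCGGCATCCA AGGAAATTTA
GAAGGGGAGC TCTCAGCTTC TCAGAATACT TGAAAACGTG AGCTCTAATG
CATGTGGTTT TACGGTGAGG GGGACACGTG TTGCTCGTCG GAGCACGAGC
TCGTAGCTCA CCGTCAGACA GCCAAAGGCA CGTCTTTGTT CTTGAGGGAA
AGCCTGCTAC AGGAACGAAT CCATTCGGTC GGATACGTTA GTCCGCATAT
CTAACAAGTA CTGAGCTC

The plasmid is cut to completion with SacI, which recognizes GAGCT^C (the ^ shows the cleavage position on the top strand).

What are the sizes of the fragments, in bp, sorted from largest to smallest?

SacI sites (GAGCTC) start at positions 57, 90, 147, 263.
SacI cuts after base 5 of each site (before the last base), so after positions 61, 94, 151, 267.
Circular molecule, 4 cuts → 4 fragments:
  62–94 → 33 bp
  95–151 → 57 bp
  152–267 → 116 bp
  268–268 then 1–61 → 1 + 61 = 62 bp
Sorted largest to smallest: 116, 62, 57, 33 bp.

116, 62, 57, 33 bp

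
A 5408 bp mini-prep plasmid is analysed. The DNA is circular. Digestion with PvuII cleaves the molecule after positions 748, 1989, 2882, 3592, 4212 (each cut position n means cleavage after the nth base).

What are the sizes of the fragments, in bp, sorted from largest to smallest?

1944, 1241, 893, 710, 620 bp

Circular molecule, 5 cuts → 5 fragments:
  1989 − 748 = 1241 bp
  2882 − 1989 = 893 bp
  3592 − 2882 = 710 bp
  4212 − 3592 = 620 bp
  wrap: 5408 − 4212 + 748 = 1944 bp
Sorted largest to smallest: 1944, 1241, 893, 710, 620 bp.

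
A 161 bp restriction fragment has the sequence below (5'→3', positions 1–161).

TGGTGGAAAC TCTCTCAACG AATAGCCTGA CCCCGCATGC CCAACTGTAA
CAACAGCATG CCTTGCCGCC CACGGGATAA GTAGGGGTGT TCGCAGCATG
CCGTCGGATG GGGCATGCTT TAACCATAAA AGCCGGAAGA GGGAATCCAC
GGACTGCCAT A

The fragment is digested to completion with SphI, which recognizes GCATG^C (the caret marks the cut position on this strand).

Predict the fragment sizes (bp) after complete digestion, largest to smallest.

44, 40, 39, 21, 17 bp

SphI sites (GCATGC) start at positions 35, 56, 96, 113.
SphI cuts after base 5 of each site (before the last base), so after positions 39, 60, 100, 117.
Linear molecule, 4 cuts → 5 fragments:
  1–39 → 39 bp
  40–60 → 21 bp
  61–100 → 40 bp
  101–117 → 17 bp
  118–161 → 44 bp
Sorted largest to smallest: 44, 40, 39, 21, 17 bp.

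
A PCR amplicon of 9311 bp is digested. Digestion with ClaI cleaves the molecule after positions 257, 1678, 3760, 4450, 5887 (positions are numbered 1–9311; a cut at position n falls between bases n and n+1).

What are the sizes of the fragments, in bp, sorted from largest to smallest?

3424, 2082, 1437, 1421, 690, 257 bp

Linear molecule, 5 cuts → 6 fragments:
  257 − 0 = 257 bp
  1678 − 257 = 1421 bp
  3760 − 1678 = 2082 bp
  4450 − 3760 = 690 bp
  5887 − 4450 = 1437 bp
  9311 − 5887 = 3424 bp
Sorted largest to smallest: 3424, 2082, 1437, 1421, 690, 257 bp.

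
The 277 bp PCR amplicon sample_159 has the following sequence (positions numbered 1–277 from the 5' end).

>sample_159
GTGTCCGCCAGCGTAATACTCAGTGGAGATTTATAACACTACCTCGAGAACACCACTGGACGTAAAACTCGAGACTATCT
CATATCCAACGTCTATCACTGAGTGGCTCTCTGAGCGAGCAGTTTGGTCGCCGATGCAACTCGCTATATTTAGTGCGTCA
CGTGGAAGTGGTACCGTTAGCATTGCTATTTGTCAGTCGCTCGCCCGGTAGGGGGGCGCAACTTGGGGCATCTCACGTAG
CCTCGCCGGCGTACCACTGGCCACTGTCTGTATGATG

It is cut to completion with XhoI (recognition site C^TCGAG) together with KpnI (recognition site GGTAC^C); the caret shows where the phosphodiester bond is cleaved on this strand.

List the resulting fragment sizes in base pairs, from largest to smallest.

106, 103, 43, 25 bp

XhoI sites (CTCGAG) start at positions 43, 68.
XhoI cuts after the first base of each site, so after positions 43, 68.
The KpnI site (GGTACC) starts at position 170.
KpnI cuts after base 5 of each site (before the last base), so after position 174.
Combined cut positions: 43, 68, 174.
Linear molecule, 3 cuts → 4 fragments:
  1–43 → 43 bp
  44–68 → 25 bp
  69–174 → 106 bp
  175–277 → 103 bp
Sorted largest to smallest: 106, 103, 43, 25 bp.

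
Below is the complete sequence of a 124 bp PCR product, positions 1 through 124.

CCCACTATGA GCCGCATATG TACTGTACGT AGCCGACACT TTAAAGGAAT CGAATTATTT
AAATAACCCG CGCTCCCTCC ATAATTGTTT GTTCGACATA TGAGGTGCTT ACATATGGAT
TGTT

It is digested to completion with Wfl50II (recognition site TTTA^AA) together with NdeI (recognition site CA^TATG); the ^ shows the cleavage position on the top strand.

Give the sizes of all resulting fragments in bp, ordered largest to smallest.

37, 27, 18, 16, 15, 11 bp

Wfl50II sites (TTTAAA) start at positions 40, 58.
Wfl50II cuts after base 4 of each site, so after positions 43, 61.
NdeI sites (CATATG) start at positions 15, 97, 112.
NdeI cuts after base 2 of each site, so after positions 16, 98, 113.
Combined cut positions: 16, 43, 61, 98, 113.
Linear molecule, 5 cuts → 6 fragments:
  1–16 → 16 bp
  17–43 → 27 bp
  44–61 → 18 bp
  62–98 → 37 bp
  99–113 → 15 bp
  114–124 → 11 bp
Sorted largest to smallest: 37, 27, 18, 16, 15, 11 bp.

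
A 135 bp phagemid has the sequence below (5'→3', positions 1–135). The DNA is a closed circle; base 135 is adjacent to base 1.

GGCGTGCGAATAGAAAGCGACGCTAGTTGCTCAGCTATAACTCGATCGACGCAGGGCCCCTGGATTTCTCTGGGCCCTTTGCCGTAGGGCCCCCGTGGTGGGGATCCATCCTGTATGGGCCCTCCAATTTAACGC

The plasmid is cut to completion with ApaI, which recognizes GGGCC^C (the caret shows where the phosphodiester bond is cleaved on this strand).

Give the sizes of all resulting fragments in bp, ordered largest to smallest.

72, 30, 18, 15 bp

ApaI sites (GGGCCC) start at positions 54, 72, 87, 117.
ApaI cuts after base 5 of each site (before the last base), so after positions 58, 76, 91, 121.
Circular molecule, 4 cuts → 4 fragments:
  59–76 → 18 bp
  77–91 → 15 bp
  92–121 → 30 bp
  122–135 then 1–58 → 14 + 58 = 72 bp
Sorted largest to smallest: 72, 30, 18, 15 bp.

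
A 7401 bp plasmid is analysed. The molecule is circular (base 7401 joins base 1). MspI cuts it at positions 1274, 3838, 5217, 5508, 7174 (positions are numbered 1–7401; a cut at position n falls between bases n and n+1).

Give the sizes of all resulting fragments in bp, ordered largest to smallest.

2564, 1666, 1501, 1379, 291 bp

Circular molecule, 5 cuts → 5 fragments:
  3838 − 1274 = 2564 bp
  5217 − 3838 = 1379 bp
  5508 − 5217 = 291 bp
  7174 − 5508 = 1666 bp
  wrap: 7401 − 7174 + 1274 = 1501 bp
Sorted largest to smallest: 2564, 1666, 1501, 1379, 291 bp.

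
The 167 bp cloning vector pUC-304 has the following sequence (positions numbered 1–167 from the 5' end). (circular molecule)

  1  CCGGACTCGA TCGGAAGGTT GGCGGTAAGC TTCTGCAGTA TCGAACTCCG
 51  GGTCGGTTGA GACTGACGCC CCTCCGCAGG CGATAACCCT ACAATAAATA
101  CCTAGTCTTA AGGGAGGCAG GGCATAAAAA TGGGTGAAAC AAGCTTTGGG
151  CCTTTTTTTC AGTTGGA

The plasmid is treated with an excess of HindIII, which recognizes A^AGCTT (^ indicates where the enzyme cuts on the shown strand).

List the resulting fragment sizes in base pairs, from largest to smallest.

HindIII sites (AAGCTT) start at positions 27, 141.
HindIII cuts after the first base of each site, so after positions 27, 141.
Circular molecule, 2 cuts → 2 fragments:
  28–141 → 114 bp
  142–167 then 1–27 → 26 + 27 = 53 bp
Sorted largest to smallest: 114, 53 bp.

114, 53 bp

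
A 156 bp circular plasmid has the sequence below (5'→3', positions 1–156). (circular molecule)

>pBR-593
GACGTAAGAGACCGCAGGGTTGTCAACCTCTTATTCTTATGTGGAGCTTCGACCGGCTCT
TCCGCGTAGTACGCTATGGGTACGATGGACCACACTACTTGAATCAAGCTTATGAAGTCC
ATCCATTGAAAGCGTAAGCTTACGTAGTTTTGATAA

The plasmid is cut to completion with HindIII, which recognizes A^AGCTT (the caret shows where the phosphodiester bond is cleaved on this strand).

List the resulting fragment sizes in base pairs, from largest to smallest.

HindIII sites (AAGCTT) start at positions 106, 136.
HindIII cuts after the first base of each site, so after positions 106, 136.
Circular molecule, 2 cuts → 2 fragments:
  107–136 → 30 bp
  137–156 then 1–106 → 20 + 106 = 126 bp
Sorted largest to smallest: 126, 30 bp.

126, 30 bp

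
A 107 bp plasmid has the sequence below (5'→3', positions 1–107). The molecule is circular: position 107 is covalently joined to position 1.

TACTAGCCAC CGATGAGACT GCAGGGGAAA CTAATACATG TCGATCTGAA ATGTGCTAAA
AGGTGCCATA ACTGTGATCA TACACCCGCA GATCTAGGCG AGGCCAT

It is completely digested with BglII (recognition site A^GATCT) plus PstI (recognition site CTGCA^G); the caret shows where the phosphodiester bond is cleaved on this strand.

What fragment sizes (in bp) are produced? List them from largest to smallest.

67, 40 bp

The BglII site (AGATCT) starts at position 90.
BglII cuts after the first base of each site, so after position 90.
The PstI site (CTGCAG) starts at position 19.
PstI cuts after base 5 of each site (before the last base), so after position 23.
Combined cut positions: 23, 90.
Circular molecule, 2 cuts → 2 fragments:
  24–90 → 67 bp
  91–107 then 1–23 → 17 + 23 = 40 bp
Sorted largest to smallest: 67, 40 bp.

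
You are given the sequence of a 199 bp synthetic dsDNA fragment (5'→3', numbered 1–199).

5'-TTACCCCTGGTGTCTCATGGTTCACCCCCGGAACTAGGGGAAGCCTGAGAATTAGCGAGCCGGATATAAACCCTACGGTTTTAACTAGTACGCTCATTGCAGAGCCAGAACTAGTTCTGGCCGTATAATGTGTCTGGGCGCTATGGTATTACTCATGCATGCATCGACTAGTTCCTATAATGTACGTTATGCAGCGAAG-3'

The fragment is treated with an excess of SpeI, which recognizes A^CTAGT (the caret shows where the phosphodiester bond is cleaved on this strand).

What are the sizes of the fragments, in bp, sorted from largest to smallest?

84, 57, 32, 26 bp

SpeI sites (ACTAGT) start at positions 84, 110, 167.
SpeI cuts after the first base of each site, so after positions 84, 110, 167.
Linear molecule, 3 cuts → 4 fragments:
  1–84 → 84 bp
  85–110 → 26 bp
  111–167 → 57 bp
  168–199 → 32 bp
Sorted largest to smallest: 84, 57, 32, 26 bp.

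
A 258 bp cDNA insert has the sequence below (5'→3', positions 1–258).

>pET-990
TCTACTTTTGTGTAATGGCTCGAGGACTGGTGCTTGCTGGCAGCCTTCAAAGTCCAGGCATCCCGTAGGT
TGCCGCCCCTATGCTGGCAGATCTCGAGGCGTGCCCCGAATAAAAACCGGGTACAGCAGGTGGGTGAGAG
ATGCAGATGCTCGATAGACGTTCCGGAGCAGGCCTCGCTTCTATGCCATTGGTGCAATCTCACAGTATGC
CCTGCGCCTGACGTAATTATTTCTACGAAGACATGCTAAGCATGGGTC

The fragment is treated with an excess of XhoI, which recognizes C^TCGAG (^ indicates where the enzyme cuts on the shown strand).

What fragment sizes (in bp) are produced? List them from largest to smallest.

165, 74, 19 bp

XhoI sites (CTCGAG) start at positions 19, 93.
XhoI cuts after the first base of each site, so after positions 19, 93.
Linear molecule, 2 cuts → 3 fragments:
  1–19 → 19 bp
  20–93 → 74 bp
  94–258 → 165 bp
Sorted largest to smallest: 165, 74, 19 bp.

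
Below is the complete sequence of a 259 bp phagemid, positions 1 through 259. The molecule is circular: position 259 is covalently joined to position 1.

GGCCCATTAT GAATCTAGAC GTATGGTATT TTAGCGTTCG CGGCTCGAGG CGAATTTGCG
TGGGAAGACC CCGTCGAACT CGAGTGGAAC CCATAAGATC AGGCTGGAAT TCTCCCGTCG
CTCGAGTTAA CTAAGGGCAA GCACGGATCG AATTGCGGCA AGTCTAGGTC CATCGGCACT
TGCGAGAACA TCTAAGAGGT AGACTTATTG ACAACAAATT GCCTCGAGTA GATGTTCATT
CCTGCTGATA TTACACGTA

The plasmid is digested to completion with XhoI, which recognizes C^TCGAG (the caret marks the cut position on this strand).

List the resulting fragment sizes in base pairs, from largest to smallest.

102, 80, 42, 35 bp

XhoI sites (CTCGAG) start at positions 44, 79, 121, 223.
XhoI cuts after the first base of each site, so after positions 44, 79, 121, 223.
Circular molecule, 4 cuts → 4 fragments:
  45–79 → 35 bp
  80–121 → 42 bp
  122–223 → 102 bp
  224–259 then 1–44 → 36 + 44 = 80 bp
Sorted largest to smallest: 102, 80, 42, 35 bp.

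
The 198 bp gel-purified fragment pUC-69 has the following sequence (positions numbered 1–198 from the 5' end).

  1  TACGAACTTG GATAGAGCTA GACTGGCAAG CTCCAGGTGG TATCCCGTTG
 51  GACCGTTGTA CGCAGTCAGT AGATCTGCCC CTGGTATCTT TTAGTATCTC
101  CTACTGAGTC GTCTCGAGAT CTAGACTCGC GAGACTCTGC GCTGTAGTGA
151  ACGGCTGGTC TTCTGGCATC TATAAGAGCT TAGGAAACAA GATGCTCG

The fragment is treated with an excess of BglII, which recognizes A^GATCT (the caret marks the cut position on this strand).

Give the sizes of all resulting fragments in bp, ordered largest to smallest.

BglII sites (AGATCT) start at positions 71, 117.
BglII cuts after the first base of each site, so after positions 71, 117.
Linear molecule, 2 cuts → 3 fragments:
  1–71 → 71 bp
  72–117 → 46 bp
  118–198 → 81 bp
Sorted largest to smallest: 81, 71, 46 bp.

81, 71, 46 bp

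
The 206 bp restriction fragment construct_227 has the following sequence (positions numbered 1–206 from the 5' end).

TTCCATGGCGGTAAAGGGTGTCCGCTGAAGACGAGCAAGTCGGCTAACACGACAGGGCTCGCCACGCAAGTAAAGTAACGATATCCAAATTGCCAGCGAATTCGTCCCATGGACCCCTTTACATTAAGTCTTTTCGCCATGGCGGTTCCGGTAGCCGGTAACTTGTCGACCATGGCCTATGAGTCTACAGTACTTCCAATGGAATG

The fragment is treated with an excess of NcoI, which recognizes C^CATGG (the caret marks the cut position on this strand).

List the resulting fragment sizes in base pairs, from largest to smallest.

104, 36, 33, 30, 3 bp

NcoI sites (CCATGG) start at positions 3, 107, 137, 170.
NcoI cuts after the first base of each site, so after positions 3, 107, 137, 170.
Linear molecule, 4 cuts → 5 fragments:
  1–3 → 3 bp
  4–107 → 104 bp
  108–137 → 30 bp
  138–170 → 33 bp
  171–206 → 36 bp
Sorted largest to smallest: 104, 36, 33, 30, 3 bp.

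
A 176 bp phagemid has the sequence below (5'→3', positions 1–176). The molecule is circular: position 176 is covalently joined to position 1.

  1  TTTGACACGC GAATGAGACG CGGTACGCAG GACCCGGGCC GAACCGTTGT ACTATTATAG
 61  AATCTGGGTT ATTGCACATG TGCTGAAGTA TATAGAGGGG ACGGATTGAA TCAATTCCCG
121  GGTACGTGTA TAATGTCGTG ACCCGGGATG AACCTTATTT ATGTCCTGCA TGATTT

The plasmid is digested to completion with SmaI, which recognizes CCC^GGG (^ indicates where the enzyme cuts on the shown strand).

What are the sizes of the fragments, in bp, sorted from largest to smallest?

84, 67, 25 bp

SmaI sites (CCCGGG) start at positions 33, 117, 142.
SmaI cuts after base 3 of each site, so after positions 35, 119, 144.
Circular molecule, 3 cuts → 3 fragments:
  36–119 → 84 bp
  120–144 → 25 bp
  145–176 then 1–35 → 32 + 35 = 67 bp
Sorted largest to smallest: 84, 67, 25 bp.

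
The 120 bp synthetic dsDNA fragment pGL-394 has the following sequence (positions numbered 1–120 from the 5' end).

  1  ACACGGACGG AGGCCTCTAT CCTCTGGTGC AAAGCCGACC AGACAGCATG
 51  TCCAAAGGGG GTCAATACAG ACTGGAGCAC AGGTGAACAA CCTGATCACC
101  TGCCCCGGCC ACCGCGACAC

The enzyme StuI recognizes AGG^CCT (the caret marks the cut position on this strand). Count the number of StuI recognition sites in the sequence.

AGGCCT occurs starting at position 11.
StuI cuts at 1 site.

1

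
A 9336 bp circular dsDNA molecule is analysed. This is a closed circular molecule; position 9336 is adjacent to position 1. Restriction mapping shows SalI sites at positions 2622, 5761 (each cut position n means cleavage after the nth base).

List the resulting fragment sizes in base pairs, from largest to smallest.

Circular molecule, 2 cuts → 2 fragments:
  5761 − 2622 = 3139 bp
  wrap: 9336 − 5761 + 2622 = 6197 bp
Sorted largest to smallest: 6197, 3139 bp.

6197, 3139 bp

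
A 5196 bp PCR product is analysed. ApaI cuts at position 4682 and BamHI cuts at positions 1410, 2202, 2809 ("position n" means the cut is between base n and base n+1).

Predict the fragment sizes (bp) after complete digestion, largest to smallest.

1873, 1410, 792, 607, 514 bp

Combined cut positions (sorted): 1410, 2202, 2809, 4682.
Linear molecule, 4 cuts → 5 fragments:
  1410 − 0 = 1410 bp
  2202 − 1410 = 792 bp
  2809 − 2202 = 607 bp
  4682 − 2809 = 1873 bp
  5196 − 4682 = 514 bp
Sorted largest to smallest: 1873, 1410, 792, 607, 514 bp.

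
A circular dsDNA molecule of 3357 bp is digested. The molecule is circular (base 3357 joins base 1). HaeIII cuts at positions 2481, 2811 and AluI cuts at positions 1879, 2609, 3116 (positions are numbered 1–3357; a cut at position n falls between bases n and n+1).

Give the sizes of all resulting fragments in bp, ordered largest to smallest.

2120, 602, 305, 202, 128 bp

Combined cut positions (sorted): 1879, 2481, 2609, 2811, 3116.
Circular molecule, 5 cuts → 5 fragments:
  2481 − 1879 = 602 bp
  2609 − 2481 = 128 bp
  2811 − 2609 = 202 bp
  3116 − 2811 = 305 bp
  wrap: 3357 − 3116 + 1879 = 2120 bp
Sorted largest to smallest: 2120, 602, 305, 202, 128 bp.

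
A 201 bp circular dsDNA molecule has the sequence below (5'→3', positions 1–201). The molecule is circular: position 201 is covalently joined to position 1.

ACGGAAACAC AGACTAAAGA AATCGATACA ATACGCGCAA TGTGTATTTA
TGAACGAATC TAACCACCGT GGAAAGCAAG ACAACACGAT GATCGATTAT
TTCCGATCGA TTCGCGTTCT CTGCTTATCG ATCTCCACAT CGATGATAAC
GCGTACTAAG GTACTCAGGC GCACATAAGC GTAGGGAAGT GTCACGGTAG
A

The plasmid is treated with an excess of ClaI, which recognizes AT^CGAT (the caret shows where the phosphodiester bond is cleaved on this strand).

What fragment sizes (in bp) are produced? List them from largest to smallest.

ClaI sites (ATCGAT) start at positions 22, 92, 106, 127, 139.
ClaI cuts after base 2 of each site, so after positions 23, 93, 107, 128, 140.
Circular molecule, 5 cuts → 5 fragments:
  24–93 → 70 bp
  94–107 → 14 bp
  108–128 → 21 bp
  129–140 → 12 bp
  141–201 then 1–23 → 61 + 23 = 84 bp
Sorted largest to smallest: 84, 70, 21, 14, 12 bp.

84, 70, 21, 14, 12 bp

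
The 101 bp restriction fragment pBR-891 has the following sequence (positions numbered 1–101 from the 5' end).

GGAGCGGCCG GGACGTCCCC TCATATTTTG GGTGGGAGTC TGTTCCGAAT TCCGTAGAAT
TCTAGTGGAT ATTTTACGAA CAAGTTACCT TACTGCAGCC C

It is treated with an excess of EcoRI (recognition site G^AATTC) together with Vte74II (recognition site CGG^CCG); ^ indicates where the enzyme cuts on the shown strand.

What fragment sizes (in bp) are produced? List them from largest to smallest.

EcoRI sites (GAATTC) start at positions 47, 57.
EcoRI cuts after the first base of each site, so after positions 47, 57.
The Vte74II site (CGGCCG) starts at position 5.
Vte74II cuts after base 3 of each site, so after position 7.
Combined cut positions: 7, 47, 57.
Linear molecule, 3 cuts → 4 fragments:
  1–7 → 7 bp
  8–47 → 40 bp
  48–57 → 10 bp
  58–101 → 44 bp
Sorted largest to smallest: 44, 40, 10, 7 bp.

44, 40, 10, 7 bp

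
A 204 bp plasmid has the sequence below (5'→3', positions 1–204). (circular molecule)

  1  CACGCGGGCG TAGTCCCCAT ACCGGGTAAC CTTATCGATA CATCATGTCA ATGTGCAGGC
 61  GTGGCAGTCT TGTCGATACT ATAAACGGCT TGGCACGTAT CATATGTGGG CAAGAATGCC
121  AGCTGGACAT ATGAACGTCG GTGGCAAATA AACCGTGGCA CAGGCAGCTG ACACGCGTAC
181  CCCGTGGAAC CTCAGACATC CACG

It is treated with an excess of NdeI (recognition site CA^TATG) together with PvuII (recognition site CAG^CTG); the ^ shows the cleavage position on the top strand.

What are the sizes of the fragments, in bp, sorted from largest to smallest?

139, 38, 20, 7 bp

NdeI sites (CATATG) start at positions 101, 128.
NdeI cuts after base 2 of each site, so after positions 102, 129.
PvuII sites (CAGCTG) start at positions 120, 165.
PvuII cuts after base 3 of each site, so after positions 122, 167.
Combined cut positions: 102, 122, 129, 167.
Circular molecule, 4 cuts → 4 fragments:
  103–122 → 20 bp
  123–129 → 7 bp
  130–167 → 38 bp
  168–204 then 1–102 → 37 + 102 = 139 bp
Sorted largest to smallest: 139, 38, 20, 7 bp.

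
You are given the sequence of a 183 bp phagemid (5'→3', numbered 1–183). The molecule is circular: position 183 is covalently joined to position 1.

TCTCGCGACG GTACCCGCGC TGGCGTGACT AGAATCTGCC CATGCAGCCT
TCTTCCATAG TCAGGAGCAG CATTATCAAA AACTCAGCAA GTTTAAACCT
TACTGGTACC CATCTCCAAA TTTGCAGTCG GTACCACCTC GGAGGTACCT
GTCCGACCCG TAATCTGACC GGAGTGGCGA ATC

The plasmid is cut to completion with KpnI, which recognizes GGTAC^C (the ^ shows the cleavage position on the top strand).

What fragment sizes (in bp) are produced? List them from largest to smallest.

KpnI sites (GGTACC) start at positions 10, 105, 130, 144.
KpnI cuts after base 5 of each site (before the last base), so after positions 14, 109, 134, 148.
Circular molecule, 4 cuts → 4 fragments:
  15–109 → 95 bp
  110–134 → 25 bp
  135–148 → 14 bp
  149–183 then 1–14 → 35 + 14 = 49 bp
Sorted largest to smallest: 95, 49, 25, 14 bp.

95, 49, 25, 14 bp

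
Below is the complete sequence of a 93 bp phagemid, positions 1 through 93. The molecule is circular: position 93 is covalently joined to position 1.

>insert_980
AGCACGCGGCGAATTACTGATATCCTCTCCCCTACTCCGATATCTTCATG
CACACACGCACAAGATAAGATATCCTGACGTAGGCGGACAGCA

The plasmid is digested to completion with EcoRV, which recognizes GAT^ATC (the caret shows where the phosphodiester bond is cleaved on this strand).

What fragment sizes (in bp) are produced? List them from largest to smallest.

43, 30, 20 bp

EcoRV sites (GATATC) start at positions 19, 39, 69.
EcoRV cuts after base 3 of each site, so after positions 21, 41, 71.
Circular molecule, 3 cuts → 3 fragments:
  22–41 → 20 bp
  42–71 → 30 bp
  72–93 then 1–21 → 22 + 21 = 43 bp
Sorted largest to smallest: 43, 30, 20 bp.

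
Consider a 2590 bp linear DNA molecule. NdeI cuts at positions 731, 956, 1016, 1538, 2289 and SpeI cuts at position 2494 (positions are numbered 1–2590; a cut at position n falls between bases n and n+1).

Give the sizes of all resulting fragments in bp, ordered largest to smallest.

Combined cut positions (sorted): 731, 956, 1016, 1538, 2289, 2494.
Linear molecule, 6 cuts → 7 fragments:
  731 − 0 = 731 bp
  956 − 731 = 225 bp
  1016 − 956 = 60 bp
  1538 − 1016 = 522 bp
  2289 − 1538 = 751 bp
  2494 − 2289 = 205 bp
  2590 − 2494 = 96 bp
Sorted largest to smallest: 751, 731, 522, 225, 205, 96, 60 bp.

751, 731, 522, 225, 205, 96, 60 bp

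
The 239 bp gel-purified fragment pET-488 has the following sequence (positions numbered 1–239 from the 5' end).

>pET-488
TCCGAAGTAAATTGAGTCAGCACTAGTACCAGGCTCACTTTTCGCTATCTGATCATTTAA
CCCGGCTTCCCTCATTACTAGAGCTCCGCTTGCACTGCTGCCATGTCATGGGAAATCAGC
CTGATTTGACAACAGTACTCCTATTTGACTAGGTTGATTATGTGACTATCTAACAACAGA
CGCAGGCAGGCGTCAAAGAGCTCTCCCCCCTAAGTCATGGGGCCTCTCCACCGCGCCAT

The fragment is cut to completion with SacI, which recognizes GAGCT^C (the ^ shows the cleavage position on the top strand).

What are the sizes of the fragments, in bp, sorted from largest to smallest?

SacI sites (GAGCTC) start at positions 81, 198.
SacI cuts after base 5 of each site (before the last base), so after positions 85, 202.
Linear molecule, 2 cuts → 3 fragments:
  1–85 → 85 bp
  86–202 → 117 bp
  203–239 → 37 bp
Sorted largest to smallest: 117, 85, 37 bp.

117, 85, 37 bp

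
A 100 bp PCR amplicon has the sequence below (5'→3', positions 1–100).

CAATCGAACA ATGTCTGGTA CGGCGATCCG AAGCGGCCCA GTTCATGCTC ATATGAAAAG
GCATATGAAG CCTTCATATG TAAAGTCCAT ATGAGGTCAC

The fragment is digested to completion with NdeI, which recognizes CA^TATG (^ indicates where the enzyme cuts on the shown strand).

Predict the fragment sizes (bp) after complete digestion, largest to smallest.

51, 13, 13, 12, 11 bp

NdeI sites (CATATG) start at positions 50, 62, 75, 88.
NdeI cuts after base 2 of each site, so after positions 51, 63, 76, 89.
Linear molecule, 4 cuts → 5 fragments:
  1–51 → 51 bp
  52–63 → 12 bp
  64–76 → 13 bp
  77–89 → 13 bp
  90–100 → 11 bp
Sorted largest to smallest: 51, 13, 13, 12, 11 bp.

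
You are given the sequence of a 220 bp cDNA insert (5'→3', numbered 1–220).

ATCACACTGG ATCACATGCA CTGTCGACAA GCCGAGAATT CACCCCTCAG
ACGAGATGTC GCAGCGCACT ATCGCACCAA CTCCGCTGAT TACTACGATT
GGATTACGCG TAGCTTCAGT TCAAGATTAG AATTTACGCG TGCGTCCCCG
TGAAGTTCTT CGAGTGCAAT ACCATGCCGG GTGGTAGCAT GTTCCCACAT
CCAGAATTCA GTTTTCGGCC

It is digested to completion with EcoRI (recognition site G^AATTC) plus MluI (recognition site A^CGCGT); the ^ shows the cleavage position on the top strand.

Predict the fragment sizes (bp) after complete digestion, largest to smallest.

70, 68, 36, 30, 16 bp

EcoRI sites (GAATTC) start at positions 36, 204.
EcoRI cuts after the first base of each site, so after positions 36, 204.
MluI sites (ACGCGT) start at positions 106, 136.
MluI cuts after the first base of each site, so after positions 106, 136.
Combined cut positions: 36, 106, 136, 204.
Linear molecule, 4 cuts → 5 fragments:
  1–36 → 36 bp
  37–106 → 70 bp
  107–136 → 30 bp
  137–204 → 68 bp
  205–220 → 16 bp
Sorted largest to smallest: 70, 68, 36, 30, 16 bp.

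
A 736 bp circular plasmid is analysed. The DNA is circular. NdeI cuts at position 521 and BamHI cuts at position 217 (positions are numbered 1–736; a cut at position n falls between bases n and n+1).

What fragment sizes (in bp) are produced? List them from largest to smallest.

Combined cut positions (sorted): 217, 521.
Circular molecule, 2 cuts → 2 fragments:
  521 − 217 = 304 bp
  wrap: 736 − 521 + 217 = 432 bp
Sorted largest to smallest: 432, 304 bp.

432, 304 bp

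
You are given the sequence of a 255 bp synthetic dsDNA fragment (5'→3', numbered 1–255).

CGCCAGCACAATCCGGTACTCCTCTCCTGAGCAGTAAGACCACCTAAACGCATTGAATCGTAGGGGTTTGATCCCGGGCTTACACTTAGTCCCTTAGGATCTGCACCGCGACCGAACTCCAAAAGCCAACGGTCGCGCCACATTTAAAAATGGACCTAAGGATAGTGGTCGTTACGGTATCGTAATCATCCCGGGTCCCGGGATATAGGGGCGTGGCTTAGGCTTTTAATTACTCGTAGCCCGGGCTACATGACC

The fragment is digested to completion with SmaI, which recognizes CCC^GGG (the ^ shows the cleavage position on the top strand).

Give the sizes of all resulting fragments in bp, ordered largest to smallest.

117, 75, 43, 13, 7 bp

SmaI sites (CCCGGG) start at positions 73, 190, 197, 240.
SmaI cuts after base 3 of each site, so after positions 75, 192, 199, 242.
Linear molecule, 4 cuts → 5 fragments:
  1–75 → 75 bp
  76–192 → 117 bp
  193–199 → 7 bp
  200–242 → 43 bp
  243–255 → 13 bp
Sorted largest to smallest: 117, 75, 43, 13, 7 bp.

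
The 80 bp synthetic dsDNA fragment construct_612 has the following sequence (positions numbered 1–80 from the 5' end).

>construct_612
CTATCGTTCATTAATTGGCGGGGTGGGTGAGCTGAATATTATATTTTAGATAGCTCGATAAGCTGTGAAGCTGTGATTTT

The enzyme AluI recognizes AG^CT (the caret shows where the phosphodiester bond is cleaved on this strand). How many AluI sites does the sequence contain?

4

AGCT occurs starting at positions 30, 52, 61, 69.
AluI cuts at 4 sites.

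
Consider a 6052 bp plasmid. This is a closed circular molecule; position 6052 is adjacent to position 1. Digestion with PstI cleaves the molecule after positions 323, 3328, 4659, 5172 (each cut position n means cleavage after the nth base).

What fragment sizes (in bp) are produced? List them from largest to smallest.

3005, 1331, 1203, 513 bp

Circular molecule, 4 cuts → 4 fragments:
  3328 − 323 = 3005 bp
  4659 − 3328 = 1331 bp
  5172 − 4659 = 513 bp
  wrap: 6052 − 5172 + 323 = 1203 bp
Sorted largest to smallest: 3005, 1331, 1203, 513 bp.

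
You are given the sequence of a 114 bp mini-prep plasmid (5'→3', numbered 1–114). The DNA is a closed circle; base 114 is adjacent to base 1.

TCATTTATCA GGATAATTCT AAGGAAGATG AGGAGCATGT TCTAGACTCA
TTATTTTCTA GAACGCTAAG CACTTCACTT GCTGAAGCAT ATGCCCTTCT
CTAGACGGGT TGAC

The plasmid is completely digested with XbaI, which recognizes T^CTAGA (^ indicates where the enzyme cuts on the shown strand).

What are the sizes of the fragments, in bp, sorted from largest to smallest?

XbaI sites (TCTAGA) start at positions 41, 57, 100.
XbaI cuts after the first base of each site, so after positions 41, 57, 100.
Circular molecule, 3 cuts → 3 fragments:
  42–57 → 16 bp
  58–100 → 43 bp
  101–114 then 1–41 → 14 + 41 = 55 bp
Sorted largest to smallest: 55, 43, 16 bp.

55, 43, 16 bp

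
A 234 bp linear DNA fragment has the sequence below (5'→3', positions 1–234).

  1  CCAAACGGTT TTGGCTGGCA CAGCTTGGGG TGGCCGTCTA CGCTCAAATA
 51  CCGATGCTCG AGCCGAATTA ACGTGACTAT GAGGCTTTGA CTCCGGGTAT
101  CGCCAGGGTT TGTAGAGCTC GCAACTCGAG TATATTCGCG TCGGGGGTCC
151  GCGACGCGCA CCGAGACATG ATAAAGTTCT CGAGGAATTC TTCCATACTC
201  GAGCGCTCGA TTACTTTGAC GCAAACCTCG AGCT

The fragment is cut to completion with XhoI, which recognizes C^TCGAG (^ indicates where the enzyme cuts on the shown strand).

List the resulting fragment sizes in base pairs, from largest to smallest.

68, 57, 54, 29, 19, 7 bp

XhoI sites (CTCGAG) start at positions 57, 125, 179, 198, 227.
XhoI cuts after the first base of each site, so after positions 57, 125, 179, 198, 227.
Linear molecule, 5 cuts → 6 fragments:
  1–57 → 57 bp
  58–125 → 68 bp
  126–179 → 54 bp
  180–198 → 19 bp
  199–227 → 29 bp
  228–234 → 7 bp
Sorted largest to smallest: 68, 57, 54, 29, 19, 7 bp.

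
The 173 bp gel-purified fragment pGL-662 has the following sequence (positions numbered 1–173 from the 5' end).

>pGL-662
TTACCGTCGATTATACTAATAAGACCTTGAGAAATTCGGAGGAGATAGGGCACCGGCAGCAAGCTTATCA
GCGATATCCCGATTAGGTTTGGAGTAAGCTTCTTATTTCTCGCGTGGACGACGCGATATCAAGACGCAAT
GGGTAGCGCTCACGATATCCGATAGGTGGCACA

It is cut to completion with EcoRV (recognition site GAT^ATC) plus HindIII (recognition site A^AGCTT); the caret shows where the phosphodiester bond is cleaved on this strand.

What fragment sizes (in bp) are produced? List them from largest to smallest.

EcoRV sites (GATATC) start at positions 73, 125, 154.
EcoRV cuts after base 3 of each site, so after positions 75, 127, 156.
HindIII sites (AAGCTT) start at positions 61, 96.
HindIII cuts after the first base of each site, so after positions 61, 96.
Combined cut positions: 61, 75, 96, 127, 156.
Linear molecule, 5 cuts → 6 fragments:
  1–61 → 61 bp
  62–75 → 14 bp
  76–96 → 21 bp
  97–127 → 31 bp
  128–156 → 29 bp
  157–173 → 17 bp
Sorted largest to smallest: 61, 31, 29, 21, 17, 14 bp.

61, 31, 29, 21, 17, 14 bp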